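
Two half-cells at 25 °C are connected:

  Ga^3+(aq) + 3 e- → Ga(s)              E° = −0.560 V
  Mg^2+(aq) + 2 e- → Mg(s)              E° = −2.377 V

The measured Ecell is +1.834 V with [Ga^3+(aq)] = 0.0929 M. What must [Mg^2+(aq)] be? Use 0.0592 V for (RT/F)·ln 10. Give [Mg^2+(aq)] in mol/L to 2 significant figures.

0.055 M

With Ga³⁺/Ga at the cathode and Mg²⁺/Mg at the anode, E°cell = −0.560 − (−2.377) = +1.817 V (n = 6).
Rearranging E = E° − (0.0592/n)·log Q gives log Q = 6(+1.817 − (+1.834))/0.0592 = −1.723.
Balancing electrons gives 2 Ga^3+(aq) + 3 Mg(s) → 2 Ga(s) + 3 Mg^2+(aq); thus Q = [Mg^2+(aq)]^3 / [Ga^3+(aq)]^2.
Solving for the unknown gives log [Mg^2+(aq)] = −1.262, so [Mg^2+(aq)] ≈ 0.055 M.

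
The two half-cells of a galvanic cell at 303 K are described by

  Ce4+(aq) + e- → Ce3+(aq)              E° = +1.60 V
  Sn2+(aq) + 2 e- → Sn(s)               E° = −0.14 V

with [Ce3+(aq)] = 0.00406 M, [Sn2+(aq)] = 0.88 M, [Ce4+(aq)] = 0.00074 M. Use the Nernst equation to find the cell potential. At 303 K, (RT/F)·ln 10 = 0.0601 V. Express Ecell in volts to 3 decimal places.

Since E°(Ce⁴⁺/Ce³⁺) > E°(Sn²⁺/Sn), Ce⁴⁺/Ce³⁺ serves as the cathode.
The standard potential is +1.60 − (−0.14) = +1.74 V and the balanced reaction transfers n = 2 electrons.
For the overall reaction 2 Ce4+(aq) + Sn(s) → 2 Ce3+(aq) + Sn2+(aq), Q = ([Ce3+(aq)]^2·[Sn2+(aq)]) / [Ce4+(aq)]^2 = 26.5, giving log Q = 1.423.
Applying E = E° − (RT ln10/nF)·log Q gives +1.74 − (0.0601/2)(1.423) = +1.697 V.

+1.697 V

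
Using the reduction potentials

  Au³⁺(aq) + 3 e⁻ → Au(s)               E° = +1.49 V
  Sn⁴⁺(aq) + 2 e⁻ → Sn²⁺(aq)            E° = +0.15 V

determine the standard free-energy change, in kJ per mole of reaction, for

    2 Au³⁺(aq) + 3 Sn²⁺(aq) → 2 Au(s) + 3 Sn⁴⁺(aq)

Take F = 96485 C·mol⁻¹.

−776 kJ/mol

In the reaction as written Au³⁺(aq) is reduced, so the Au³⁺/Au couple is the cathode and Sn⁴⁺/Sn²⁺ is the anode.
E°cell = +1.49 − (+0.15) = +1.34 V; balancing electrons gives n = 6.
ΔG° = −nFE°cell = −(6)(96485)(+1.34) J/mol = −776 kJ/mol.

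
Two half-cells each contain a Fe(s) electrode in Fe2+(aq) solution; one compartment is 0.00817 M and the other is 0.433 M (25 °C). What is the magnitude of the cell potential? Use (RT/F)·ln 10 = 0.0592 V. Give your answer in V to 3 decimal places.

For a concentration cell E°cell = 0, since both electrodes use the same couple.
The compartment with the higher Fe2+(aq) concentration (0.433 M) acts as the cathode; ions are reduced there and produced at the dilute (0.00817 M) anode.
With n = 2, Ecell = −(0.0592/2)·log([dilute]/[conc]) = −(0.0592/2)·log(0.00817/0.433) = +0.051 V.

0.051 V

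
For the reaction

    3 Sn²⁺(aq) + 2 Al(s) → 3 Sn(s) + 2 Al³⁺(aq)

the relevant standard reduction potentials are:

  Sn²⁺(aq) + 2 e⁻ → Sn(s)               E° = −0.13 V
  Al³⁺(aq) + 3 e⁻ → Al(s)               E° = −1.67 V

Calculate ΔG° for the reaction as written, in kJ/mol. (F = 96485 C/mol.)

−892 kJ/mol

In the reaction as written Sn²⁺(aq) is reduced, so the Sn²⁺/Sn couple is the cathode and Al³⁺/Al is the anode.
E°cell = −0.13 − (−1.67) = +1.54 V; balancing electrons gives n = 6.
ΔG° = −nFE°cell = −(6)(96485)(+1.54) J/mol = −892 kJ/mol.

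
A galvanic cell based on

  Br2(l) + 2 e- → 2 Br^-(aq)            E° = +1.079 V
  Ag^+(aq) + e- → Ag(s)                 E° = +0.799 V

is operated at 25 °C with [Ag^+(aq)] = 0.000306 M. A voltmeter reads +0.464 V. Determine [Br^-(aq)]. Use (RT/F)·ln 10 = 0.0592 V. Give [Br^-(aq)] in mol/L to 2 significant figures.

2.5 M

The Br₂/Br⁻ couple has the larger reduction potential, so it is the cathode: E°cell = +1.079 − (+0.799) = +0.280 V and n = 2.
From the Nernst equation, log Q = n(E° − E)/0.0592 = 2·(+0.280 − (+0.464))/0.0592 = −6.216.
For Br2(l) + 2 Ag(s) → 2 Br^-(aq) + 2 Ag^+(aq), the reaction quotient is Q = [Br^-(aq)]^2·[Ag^+(aq)]^2.
Isolating [Br^-(aq)] in Q = 10^{−6.216} yields log [Br^-(aq)] = 0.406, i.e. 2.5 M.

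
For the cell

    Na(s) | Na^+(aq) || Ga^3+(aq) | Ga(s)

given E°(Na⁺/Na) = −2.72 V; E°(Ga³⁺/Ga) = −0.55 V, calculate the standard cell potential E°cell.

By convention the left-hand electrode in cell notation is the anode (oxidation) and the right-hand electrode is the cathode (reduction).
E°cell = E°(right) − E°(left) = −0.55 − (−2.72) = +2.17 V.

+2.17 V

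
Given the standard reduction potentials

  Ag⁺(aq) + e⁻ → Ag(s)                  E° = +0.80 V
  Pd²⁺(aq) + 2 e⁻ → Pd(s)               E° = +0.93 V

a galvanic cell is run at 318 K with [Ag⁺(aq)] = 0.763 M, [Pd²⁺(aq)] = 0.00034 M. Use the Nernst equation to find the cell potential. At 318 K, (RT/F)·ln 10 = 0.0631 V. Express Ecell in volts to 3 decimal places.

Pd²⁺/Pd is reduced (cathode, E° = +0.93 V) and Ag⁺/Ag is oxidized (anode).
E°cell = +0.93 − (+0.80) = +0.13 V, with n = 2 electrons transferred.
For the overall reaction Pd²⁺(aq) + 2 Ag(s) → Pd(s) + 2 Ag⁺(aq), Q = [Ag⁺(aq)]^2 / [Pd²⁺(aq)] = 1.71×10^3, giving log Q = 3.234.
Applying E = E° − (RT ln10/nF)·log Q gives +0.13 − (0.0631/2)(3.234) = +0.028 V.

+0.028 V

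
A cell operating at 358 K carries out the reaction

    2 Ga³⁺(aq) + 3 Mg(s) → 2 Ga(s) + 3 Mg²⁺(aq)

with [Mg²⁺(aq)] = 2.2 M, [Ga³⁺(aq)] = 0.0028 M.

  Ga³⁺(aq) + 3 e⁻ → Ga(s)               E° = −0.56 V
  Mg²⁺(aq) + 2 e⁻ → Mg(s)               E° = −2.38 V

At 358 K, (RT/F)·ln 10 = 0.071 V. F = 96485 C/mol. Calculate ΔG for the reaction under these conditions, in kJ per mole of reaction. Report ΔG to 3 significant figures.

With Ga³⁺/Ga reduced at the cathode, E°cell = −0.56 − (−2.38) = +1.82 V and n = 6.
Here Q = [Mg²⁺(aq)]^3 / [Ga³⁺(aq)]^2 = 1.36×10^6 (log Q = 6.133), giving E = +1.82 − (0.071/6)·(6.133) = +1.7474 V.
Then ΔG = −nFE = −6 × 96485 × +1.7474 J/mol = −1010 kJ/mol.

−1010 kJ/mol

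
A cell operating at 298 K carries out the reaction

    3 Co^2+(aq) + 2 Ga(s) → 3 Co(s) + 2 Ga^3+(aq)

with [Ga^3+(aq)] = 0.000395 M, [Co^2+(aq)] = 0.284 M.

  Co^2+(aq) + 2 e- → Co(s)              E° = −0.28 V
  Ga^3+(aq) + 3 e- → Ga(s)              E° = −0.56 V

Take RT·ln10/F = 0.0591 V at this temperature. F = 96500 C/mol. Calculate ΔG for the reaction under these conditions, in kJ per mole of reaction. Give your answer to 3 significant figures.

−192 kJ/mol

The standard cell potential is −0.28 − (−0.56) = +0.28 V, with n = 6 electrons in the balanced equation.
Here Q = [Ga^3+(aq)]^2 / [Co^2+(aq)]^3 = 6.81×10^−6 (log Q = −5.167), giving E = +0.28 − (0.0591/6)·(−5.167) = +0.3309 V.
Then ΔG = −nFE = −6 × 96500 × +0.3309 J/mol = −192 kJ/mol.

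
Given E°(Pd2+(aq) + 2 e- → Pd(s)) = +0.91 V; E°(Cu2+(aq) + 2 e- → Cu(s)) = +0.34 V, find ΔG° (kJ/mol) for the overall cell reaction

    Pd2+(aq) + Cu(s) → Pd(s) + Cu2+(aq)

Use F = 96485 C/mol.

In the reaction as written Pd2+(aq) is reduced, so the Pd²⁺/Pd couple is the cathode and Cu²⁺/Cu is the anode.
E°cell = +0.91 − (+0.34) = +0.57 V; balancing electrons gives n = 2.
ΔG° = −nFE°cell = −(2)(96485)(+0.57) J/mol = −110 kJ/mol.

−110 kJ/mol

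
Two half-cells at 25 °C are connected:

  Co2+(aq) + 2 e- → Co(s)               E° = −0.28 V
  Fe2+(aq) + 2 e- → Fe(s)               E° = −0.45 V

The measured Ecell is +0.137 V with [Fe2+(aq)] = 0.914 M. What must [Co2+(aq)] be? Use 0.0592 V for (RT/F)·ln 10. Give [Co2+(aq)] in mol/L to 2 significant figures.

0.070 M

Co²⁺/Co is the cathode (higher E°); E°cell = −0.28 − (−0.45) = +0.17 V with n = 2.
Since E = E° − (0.0592/n)·log Q, log Q = n(E° − E)/0.0592 = 1.115.
The balanced reaction is Co2+(aq) + Fe(s) → Co(s) + Fe2+(aq), so Q = [Fe2+(aq)] / [Co2+(aq)].
Solving for the unknown gives log [Co2+(aq)] = −1.154, so [Co2+(aq)] ≈ 0.070 M.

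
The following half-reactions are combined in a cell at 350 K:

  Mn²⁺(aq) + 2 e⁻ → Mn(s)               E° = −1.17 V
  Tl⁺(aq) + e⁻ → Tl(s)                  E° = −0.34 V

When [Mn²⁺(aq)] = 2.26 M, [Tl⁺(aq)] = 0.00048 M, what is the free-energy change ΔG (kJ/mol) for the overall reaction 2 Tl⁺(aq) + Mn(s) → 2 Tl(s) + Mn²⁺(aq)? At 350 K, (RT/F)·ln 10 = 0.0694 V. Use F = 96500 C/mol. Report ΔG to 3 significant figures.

−113 kJ/mol

With Tl⁺/Tl reduced at the cathode, E°cell = −0.34 − (−1.17) = +0.83 V and n = 2.
Here Q = [Mn²⁺(aq)] / [Tl⁺(aq)]^2 = 9.81×10^6 (log Q = 6.992), giving E = +0.83 − (0.0694/2)·(6.992) = +0.5874 V.
Then ΔG = −nFE = −2 × 96500 × +0.5874 J/mol = −113 kJ/mol.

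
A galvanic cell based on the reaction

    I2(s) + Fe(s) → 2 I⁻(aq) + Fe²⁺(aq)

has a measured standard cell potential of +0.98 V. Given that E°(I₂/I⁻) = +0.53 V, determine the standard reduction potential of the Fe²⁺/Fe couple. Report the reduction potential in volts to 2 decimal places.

−0.45 V

In the reaction as written the I₂/I⁻ couple is reduced (cathode) and Fe²⁺/Fe is oxidized (anode), so E°cell = E°(I₂/I⁻) − E°(Fe²⁺/Fe).
E°(Fe²⁺/Fe) = E°(cathode) − E°cell = +0.53 − (+0.98) = −0.45 V.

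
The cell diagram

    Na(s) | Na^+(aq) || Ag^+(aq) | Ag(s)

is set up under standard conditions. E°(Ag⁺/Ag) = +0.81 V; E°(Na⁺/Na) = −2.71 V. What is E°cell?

By convention the left-hand electrode in cell notation is the anode (oxidation) and the right-hand electrode is the cathode (reduction).
E°cell = E°(right) − E°(left) = +0.81 − (−2.71) = +3.52 V.

+3.52 V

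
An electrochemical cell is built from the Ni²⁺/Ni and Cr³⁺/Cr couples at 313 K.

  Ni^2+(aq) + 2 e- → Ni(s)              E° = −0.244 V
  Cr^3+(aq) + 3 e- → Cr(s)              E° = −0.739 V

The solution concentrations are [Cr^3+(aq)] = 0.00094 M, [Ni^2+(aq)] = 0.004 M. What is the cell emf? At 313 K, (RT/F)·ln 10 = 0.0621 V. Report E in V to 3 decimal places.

+0.483 V

The Ni²⁺/Ni couple has the more positive E°, so it is the cathode; Cr³⁺/Cr is the anode.
E°cell = −0.244 − (−0.739) = +0.495 V, with n = 6 electrons transferred.
Balancing gives 3 Ni^2+(aq) + 2 Cr(s) → 3 Ni(s) + 2 Cr^3+(aq); hence Q = [Cr^3+(aq)]^2 / [Ni^2+(aq)]^3 = 13.8 (log Q = 1.140).
E = E° − (0.0621/n)·log Q = +0.495 − (0.0621/6)(1.140) = +0.483 V.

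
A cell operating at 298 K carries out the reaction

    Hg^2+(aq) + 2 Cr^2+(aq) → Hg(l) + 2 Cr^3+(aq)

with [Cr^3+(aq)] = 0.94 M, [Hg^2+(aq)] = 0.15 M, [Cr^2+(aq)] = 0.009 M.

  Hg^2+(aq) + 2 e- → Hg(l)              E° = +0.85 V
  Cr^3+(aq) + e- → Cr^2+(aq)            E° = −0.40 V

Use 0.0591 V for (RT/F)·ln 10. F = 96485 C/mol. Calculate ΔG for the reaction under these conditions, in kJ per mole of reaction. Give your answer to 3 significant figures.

−213 kJ/mol

The standard cell potential is +0.85 − (−0.40) = +1.25 V, with n = 2 electrons in the balanced equation.
The reaction quotient is [Cr^3+(aq)]^2 / ([Hg^2+(aq)]·[Cr^2+(aq)]^2) = 7.27×10^4; by Nernst, E = +1.25 − (0.0591/2)(4.862) = +1.1063 V.
Finally ΔG = −nFE = −(2)(96485 C/mol)(+1.1063 V) = −213 kJ/mol.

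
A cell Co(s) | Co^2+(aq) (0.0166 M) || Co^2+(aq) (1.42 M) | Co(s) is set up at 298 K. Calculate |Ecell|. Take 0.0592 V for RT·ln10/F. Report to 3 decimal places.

For a concentration cell E°cell = 0, since both electrodes use the same couple.
The compartment with the higher Co^2+(aq) concentration (1.42 M) acts as the cathode; ions are reduced there and produced at the dilute (0.0166 M) anode.
With n = 2, Ecell = −(0.0592/2)·log([dilute]/[conc]) = −(0.0592/2)·log(0.0166/1.42) = +0.057 V.

0.057 V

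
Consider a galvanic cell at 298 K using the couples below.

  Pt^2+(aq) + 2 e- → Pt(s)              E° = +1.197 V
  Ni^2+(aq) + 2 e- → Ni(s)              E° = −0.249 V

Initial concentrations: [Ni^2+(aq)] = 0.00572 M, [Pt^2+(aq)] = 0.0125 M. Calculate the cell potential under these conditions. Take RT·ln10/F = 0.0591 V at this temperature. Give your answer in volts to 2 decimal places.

Since E°(Pt²⁺/Pt) > E°(Ni²⁺/Ni), Pt²⁺/Pt serves as the cathode.
The standard potential is +1.197 − (−0.249) = +1.446 V and the balanced reaction transfers n = 2 electrons.
The balanced reaction is Pt^2+(aq) + Ni(s) → Pt(s) + Ni^2+(aq), so Q = [Ni^2+(aq)] / [Pt^2+(aq)] = 0.458 and log Q = −0.340.
By the Nernst equation, E = +1.446 − (0.0591/2)·(−0.340) = +1.46 V.

+1.46 V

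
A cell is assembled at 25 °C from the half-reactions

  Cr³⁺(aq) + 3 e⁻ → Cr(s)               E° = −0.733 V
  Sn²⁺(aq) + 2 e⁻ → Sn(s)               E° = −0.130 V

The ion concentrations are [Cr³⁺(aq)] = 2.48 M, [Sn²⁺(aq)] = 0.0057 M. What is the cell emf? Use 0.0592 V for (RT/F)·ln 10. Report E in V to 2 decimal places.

The Sn²⁺/Sn couple has the more positive E°, so it is the cathode; Cr³⁺/Cr is the anode.
E°cell = −0.130 − (−0.733) = +0.603 V, with n = 6 electrons transferred.
For the overall reaction 3 Sn²⁺(aq) + 2 Cr(s) → 3 Sn(s) + 2 Cr³⁺(aq), Q = [Cr³⁺(aq)]^2 / [Sn²⁺(aq)]^3 = 3.32×10^7, giving log Q = 7.521.
Applying E = E° − (RT ln10/nF)·log Q gives +0.603 − (0.0592/6)(7.521) = +0.53 V.

+0.53 V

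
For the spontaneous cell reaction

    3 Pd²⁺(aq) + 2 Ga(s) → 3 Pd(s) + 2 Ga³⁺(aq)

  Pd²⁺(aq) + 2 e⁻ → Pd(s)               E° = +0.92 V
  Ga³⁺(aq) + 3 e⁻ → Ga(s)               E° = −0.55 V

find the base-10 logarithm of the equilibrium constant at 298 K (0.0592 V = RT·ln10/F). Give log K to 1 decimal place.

The Pd²⁺/Pd couple is reduced (cathode); E°cell = +0.92 − (−0.55) = +1.47 V with n = 6.
At equilibrium E = 0, so log K = nE°cell / 0.0592 = (6)(+1.47) / 0.0592 = 149.0.

log K = 149.0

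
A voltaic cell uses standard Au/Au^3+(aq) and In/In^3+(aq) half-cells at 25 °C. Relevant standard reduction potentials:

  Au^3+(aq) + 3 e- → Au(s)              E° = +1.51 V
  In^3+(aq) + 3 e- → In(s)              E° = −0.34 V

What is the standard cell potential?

+1.85 V

The Au³⁺/Au couple has the higher E°, so Au ion is reduced (cathode) and In is oxidized (anode).
E°cell = E°(cathode) − E°(anode) = +1.51 − (−0.34) = +1.85 V.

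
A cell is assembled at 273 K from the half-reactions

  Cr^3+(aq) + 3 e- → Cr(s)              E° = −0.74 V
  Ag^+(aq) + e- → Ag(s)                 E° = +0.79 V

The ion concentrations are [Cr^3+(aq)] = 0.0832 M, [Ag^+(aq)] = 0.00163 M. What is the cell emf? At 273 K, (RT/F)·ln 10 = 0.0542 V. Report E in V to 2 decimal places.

The Ag⁺/Ag couple has the more positive E°, so it is the cathode; Cr³⁺/Cr is the anode.
The standard potential is +0.79 − (−0.74) = +1.53 V and the balanced reaction transfers n = 3 electrons.
The balanced reaction is 3 Ag^+(aq) + Cr(s) → 3 Ag(s) + Cr^3+(aq), so Q = [Cr^3+(aq)] / [Ag^+(aq)]^3 = 1.92×10^7 and log Q = 7.284.
By the Nernst equation, E = +1.53 − (0.0542/3)·(7.284) = +1.40 V.

+1.40 V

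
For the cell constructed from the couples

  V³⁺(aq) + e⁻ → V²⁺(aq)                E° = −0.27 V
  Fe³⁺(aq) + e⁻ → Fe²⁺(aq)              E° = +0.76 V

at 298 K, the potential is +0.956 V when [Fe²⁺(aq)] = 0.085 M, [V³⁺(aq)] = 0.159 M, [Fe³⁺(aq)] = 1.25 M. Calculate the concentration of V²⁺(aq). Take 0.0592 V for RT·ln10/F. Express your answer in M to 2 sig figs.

With Fe³⁺/Fe²⁺ at the cathode and V³⁺/V²⁺ at the anode, E°cell = +0.76 − (−0.27) = +1.03 V (n = 1).
From the Nernst equation, log Q = n(E° − E)/0.0592 = 1·(+1.03 − (+0.956))/0.0592 = 1.250.
For Fe³⁺(aq) + V²⁺(aq) → Fe²⁺(aq) + V³⁺(aq), the reaction quotient is Q = ([Fe²⁺(aq)]·[V³⁺(aq)]) / ([Fe³⁺(aq)]·[V²⁺(aq)]).
Solving for the unknown gives log [V²⁺(aq)] = −3.216, so [V²⁺(aq)] ≈ 0.00061 M.

0.00061 M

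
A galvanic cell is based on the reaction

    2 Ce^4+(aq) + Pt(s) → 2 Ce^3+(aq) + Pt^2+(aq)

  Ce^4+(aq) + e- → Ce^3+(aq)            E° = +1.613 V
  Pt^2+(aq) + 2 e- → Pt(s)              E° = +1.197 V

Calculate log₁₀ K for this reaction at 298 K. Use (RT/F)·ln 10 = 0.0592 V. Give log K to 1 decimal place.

log K = 14.1

The Ce⁴⁺/Ce³⁺ couple is reduced (cathode); E°cell = +1.613 − (+1.197) = +0.416 V with n = 2.
At equilibrium E = 0, so log K = nE°cell / 0.0592 = (2)(+0.416) / 0.0592 = 14.1.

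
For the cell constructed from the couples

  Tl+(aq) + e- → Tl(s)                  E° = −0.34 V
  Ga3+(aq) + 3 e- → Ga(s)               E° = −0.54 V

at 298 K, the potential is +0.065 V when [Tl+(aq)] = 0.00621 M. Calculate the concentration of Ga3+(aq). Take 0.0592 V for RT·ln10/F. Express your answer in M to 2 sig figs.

1.7 M

Tl⁺/Tl is the cathode (higher E°); E°cell = −0.34 − (−0.54) = +0.20 V with n = 3.
Rearranging E = E° − (0.0592/n)·log Q gives log Q = 3(+0.20 − (+0.065))/0.0592 = 6.841.
For 3 Tl+(aq) + Ga(s) → 3 Tl(s) + Ga3+(aq), the reaction quotient is Q = [Ga3+(aq)] / [Tl+(aq)]^3.
Solving for the unknown gives log [Ga3+(aq)] = 0.220, so [Ga3+(aq)] ≈ 1.7 M.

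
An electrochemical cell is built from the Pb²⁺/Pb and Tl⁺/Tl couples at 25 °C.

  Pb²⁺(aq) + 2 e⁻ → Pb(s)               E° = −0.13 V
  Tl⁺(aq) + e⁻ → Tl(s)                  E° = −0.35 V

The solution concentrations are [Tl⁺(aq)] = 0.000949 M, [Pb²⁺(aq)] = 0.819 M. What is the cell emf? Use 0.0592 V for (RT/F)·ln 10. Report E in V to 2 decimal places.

Pb²⁺/Pb is reduced (cathode, E° = −0.13 V) and Tl⁺/Tl is oxidized (anode).
The standard potential is −0.13 − (−0.35) = +0.22 V and the balanced reaction transfers n = 2 electrons.
For the overall reaction Pb²⁺(aq) + 2 Tl(s) → Pb(s) + 2 Tl⁺(aq), Q = [Tl⁺(aq)]^2 / [Pb²⁺(aq)] = 1.1×10^−6, giving log Q = −5.959.
E = E° − (0.0592/n)·log Q = +0.22 − (0.0592/2)(−5.959) = +0.40 V.

+0.40 V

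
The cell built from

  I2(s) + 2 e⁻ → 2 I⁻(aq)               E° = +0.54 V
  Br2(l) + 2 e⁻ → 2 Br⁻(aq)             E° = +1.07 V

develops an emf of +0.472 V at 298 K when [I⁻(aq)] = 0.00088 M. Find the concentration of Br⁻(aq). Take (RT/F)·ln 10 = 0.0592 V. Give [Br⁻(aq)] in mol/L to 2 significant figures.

Br₂/Br⁻ is the cathode (higher E°); E°cell = +1.07 − (+0.54) = +0.53 V with n = 2.
Rearranging E = E° − (0.0592/n)·log Q gives log Q = 2(+0.53 − (+0.472))/0.0592 = 1.959.
Balancing electrons gives Br2(l) + 2 I⁻(aq) → 2 Br⁻(aq) + I2(s); thus Q = [Br⁻(aq)]^2 / [I⁻(aq)]^2.
Substituting the known concentrations and solving, log [Br⁻(aq)] = −2.076 and [Br⁻(aq)] = 0.0084 M.

0.0084 M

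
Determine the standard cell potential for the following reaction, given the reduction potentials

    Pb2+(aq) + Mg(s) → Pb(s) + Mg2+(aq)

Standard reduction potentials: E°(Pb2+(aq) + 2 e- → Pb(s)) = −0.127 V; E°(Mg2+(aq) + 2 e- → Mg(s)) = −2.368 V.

In the reaction as written, Pb2+(aq) is reduced (cathode) and Mg2+(aq) is produced by oxidation at the anode.
E°cell = E°(cathode) − E°(anode) = −0.127 − (−2.368) = +2.241 V.
The positive value indicates the reaction is spontaneous as written.

+2.241 V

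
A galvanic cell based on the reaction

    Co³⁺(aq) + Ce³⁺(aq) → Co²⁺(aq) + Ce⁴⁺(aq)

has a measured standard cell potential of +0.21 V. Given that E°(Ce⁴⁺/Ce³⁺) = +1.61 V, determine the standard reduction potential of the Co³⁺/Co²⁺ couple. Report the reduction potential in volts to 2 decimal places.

+1.82 V

In the reaction as written the Co³⁺/Co²⁺ couple is reduced (cathode) and Ce⁴⁺/Ce³⁺ is oxidized (anode), so E°cell = E°(Co³⁺/Co²⁺) − E°(Ce⁴⁺/Ce³⁺).
E°(Co³⁺/Co²⁺) = E°cell + E°(anode) = +0.21 + (+1.61) = +1.82 V.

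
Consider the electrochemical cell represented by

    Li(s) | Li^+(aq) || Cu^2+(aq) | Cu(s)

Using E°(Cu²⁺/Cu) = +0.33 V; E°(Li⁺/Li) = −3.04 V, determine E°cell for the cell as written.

By convention the left-hand electrode in cell notation is the anode (oxidation) and the right-hand electrode is the cathode (reduction).
E°cell = E°(right) − E°(left) = +0.33 − (−3.04) = +3.37 V.

+3.37 V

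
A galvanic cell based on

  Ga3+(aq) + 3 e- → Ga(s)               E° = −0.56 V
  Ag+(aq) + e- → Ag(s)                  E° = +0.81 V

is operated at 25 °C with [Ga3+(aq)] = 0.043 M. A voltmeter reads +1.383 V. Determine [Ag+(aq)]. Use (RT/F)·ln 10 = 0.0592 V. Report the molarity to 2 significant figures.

With Ag⁺/Ag at the cathode and Ga³⁺/Ga at the anode, E°cell = +0.81 − (−0.56) = +1.37 V (n = 3).
Rearranging E = E° − (0.0592/n)·log Q gives log Q = 3(+1.37 − (+1.383))/0.0592 = −0.659.
Balancing electrons gives 3 Ag+(aq) + Ga(s) → 3 Ag(s) + Ga3+(aq); thus Q = [Ga3+(aq)] / [Ag+(aq)]^3.
Substituting the known concentrations and solving, log [Ag+(aq)] = −0.236 and [Ag+(aq)] = 0.58 M.

0.58 M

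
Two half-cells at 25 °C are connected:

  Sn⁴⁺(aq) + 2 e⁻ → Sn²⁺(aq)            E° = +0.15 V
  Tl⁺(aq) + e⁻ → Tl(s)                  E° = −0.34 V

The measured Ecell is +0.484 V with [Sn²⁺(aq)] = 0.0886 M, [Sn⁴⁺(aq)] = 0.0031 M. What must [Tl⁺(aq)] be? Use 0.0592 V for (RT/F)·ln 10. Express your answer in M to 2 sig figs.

The Sn⁴⁺/Sn²⁺ couple has the larger reduction potential, so it is the cathode: E°cell = +0.15 − (−0.34) = +0.49 V and n = 2.
Rearranging E = E° − (0.0592/n)·log Q gives log Q = 2(+0.49 − (+0.484))/0.0592 = 0.203.
The balanced reaction is Sn⁴⁺(aq) + 2 Tl(s) → Sn²⁺(aq) + 2 Tl⁺(aq), so Q = ([Sn²⁺(aq)]·[Tl⁺(aq)]^2) / [Sn⁴⁺(aq)].
Substituting the known concentrations and solving, log [Tl⁺(aq)] = −0.627 and [Tl⁺(aq)] = 0.24 M.

0.24 M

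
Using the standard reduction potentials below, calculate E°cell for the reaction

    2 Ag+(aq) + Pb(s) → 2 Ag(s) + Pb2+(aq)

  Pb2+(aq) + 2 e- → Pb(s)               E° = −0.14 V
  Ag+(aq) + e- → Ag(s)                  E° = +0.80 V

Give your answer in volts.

Ag+(aq) gains electrons, so the Ag⁺/Ag couple is the cathode; the Pb²⁺/Pb couple is the anode.
E°cell = E°(cathode) − E°(anode) = +0.80 − (−0.14) = +0.94 V.

+0.94 V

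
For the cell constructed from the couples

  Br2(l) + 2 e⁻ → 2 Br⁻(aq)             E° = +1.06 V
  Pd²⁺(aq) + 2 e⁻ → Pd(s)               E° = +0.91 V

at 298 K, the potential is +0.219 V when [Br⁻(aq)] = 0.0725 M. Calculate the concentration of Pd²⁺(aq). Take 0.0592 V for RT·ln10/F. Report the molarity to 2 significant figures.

With Br₂/Br⁻ at the cathode and Pd²⁺/Pd at the anode, E°cell = +1.06 − (+0.91) = +0.15 V (n = 2).
Since E = E° − (0.0592/n)·log Q, log Q = n(E° − E)/0.0592 = −2.331.
The balanced reaction is Br2(l) + Pd(s) → 2 Br⁻(aq) + Pd²⁺(aq), so Q = [Br⁻(aq)]^2·[Pd²⁺(aq)].
Isolating [Pd²⁺(aq)] in Q = 10^{−2.331} yields log [Pd²⁺(aq)] = −0.052, i.e. 0.89 M.

0.89 M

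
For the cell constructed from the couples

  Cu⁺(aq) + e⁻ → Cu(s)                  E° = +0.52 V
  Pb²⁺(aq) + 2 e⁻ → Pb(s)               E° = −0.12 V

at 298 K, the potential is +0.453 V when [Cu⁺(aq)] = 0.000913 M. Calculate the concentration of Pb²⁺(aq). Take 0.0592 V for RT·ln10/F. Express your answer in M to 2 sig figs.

1.7 M

The Cu⁺/Cu couple has the larger reduction potential, so it is the cathode: E°cell = +0.52 − (−0.12) = +0.64 V and n = 2.
Since E = E° − (0.0592/n)·log Q, log Q = n(E° − E)/0.0592 = 6.318.
The balanced reaction is 2 Cu⁺(aq) + Pb(s) → 2 Cu(s) + Pb²⁺(aq), so Q = [Pb²⁺(aq)] / [Cu⁺(aq)]^2.
Substituting the known concentrations and solving, log [Pb²⁺(aq)] = 0.239 and [Pb²⁺(aq)] = 1.7 M.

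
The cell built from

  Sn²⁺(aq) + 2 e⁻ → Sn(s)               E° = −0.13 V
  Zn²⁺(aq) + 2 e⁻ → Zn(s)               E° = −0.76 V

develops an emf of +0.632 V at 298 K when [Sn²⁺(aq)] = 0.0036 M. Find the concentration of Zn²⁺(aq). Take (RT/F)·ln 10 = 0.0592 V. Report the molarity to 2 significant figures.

0.0031 M

The Sn²⁺/Sn couple has the larger reduction potential, so it is the cathode: E°cell = −0.13 − (−0.76) = +0.63 V and n = 2.
Since E = E° − (0.0592/n)·log Q, log Q = n(E° − E)/0.0592 = −0.068.
For Sn²⁺(aq) + Zn(s) → Sn(s) + Zn²⁺(aq), the reaction quotient is Q = [Zn²⁺(aq)] / [Sn²⁺(aq)].
Solving for the unknown gives log [Zn²⁺(aq)] = −2.512, so [Zn²⁺(aq)] ≈ 0.0031 M.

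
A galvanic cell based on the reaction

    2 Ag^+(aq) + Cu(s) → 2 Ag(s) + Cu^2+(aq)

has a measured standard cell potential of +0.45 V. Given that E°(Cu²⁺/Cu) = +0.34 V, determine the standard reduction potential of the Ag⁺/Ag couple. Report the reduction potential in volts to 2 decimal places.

In the reaction as written the Ag⁺/Ag couple is reduced (cathode) and Cu²⁺/Cu is oxidized (anode), so E°cell = E°(Ag⁺/Ag) − E°(Cu²⁺/Cu).
E°(Ag⁺/Ag) = E°cell + E°(anode) = +0.45 + (+0.34) = +0.79 V.

+0.79 V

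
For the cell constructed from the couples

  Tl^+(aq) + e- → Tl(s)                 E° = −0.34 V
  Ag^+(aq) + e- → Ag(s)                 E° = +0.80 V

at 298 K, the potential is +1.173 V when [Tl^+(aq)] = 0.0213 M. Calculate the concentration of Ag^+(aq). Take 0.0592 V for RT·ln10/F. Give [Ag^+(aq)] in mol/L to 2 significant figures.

0.077 M

The Ag⁺/Ag couple has the larger reduction potential, so it is the cathode: E°cell = +0.80 − (−0.34) = +1.14 V and n = 1.
From the Nernst equation, log Q = n(E° − E)/0.0592 = 1·(+1.14 − (+1.173))/0.0592 = −0.557.
Balancing electrons gives Ag^+(aq) + Tl(s) → Ag(s) + Tl^+(aq); thus Q = [Tl^+(aq)] / [Ag^+(aq)].
Isolating [Ag^+(aq)] in Q = 10^{−0.557} yields log [Ag^+(aq)] = −1.115, i.e. 0.077 M.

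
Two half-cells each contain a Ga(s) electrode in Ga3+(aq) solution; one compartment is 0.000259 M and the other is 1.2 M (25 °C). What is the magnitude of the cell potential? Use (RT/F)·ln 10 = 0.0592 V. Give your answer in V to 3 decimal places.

For a concentration cell E°cell = 0, since both electrodes use the same couple.
The compartment with the higher Ga3+(aq) concentration (1.2 M) acts as the cathode; ions are reduced there and produced at the dilute (0.000259 M) anode.
With n = 3, Ecell = −(0.0592/3)·log([dilute]/[conc]) = −(0.0592/3)·log(0.000259/1.2) = +0.072 V.

0.072 V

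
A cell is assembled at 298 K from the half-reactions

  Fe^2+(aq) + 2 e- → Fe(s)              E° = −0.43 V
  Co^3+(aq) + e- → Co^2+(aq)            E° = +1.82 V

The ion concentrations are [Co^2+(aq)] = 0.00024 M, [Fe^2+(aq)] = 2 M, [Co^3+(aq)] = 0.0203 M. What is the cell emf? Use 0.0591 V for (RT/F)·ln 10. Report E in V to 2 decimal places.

Since E°(Co³⁺/Co²⁺) > E°(Fe²⁺/Fe), Co³⁺/Co²⁺ serves as the cathode.
E°cell = E°cat − E°an = +1.82 − (−0.43) = +2.25 V; n = 2.
The balanced reaction is 2 Co^3+(aq) + Fe(s) → 2 Co^2+(aq) + Fe^2+(aq), so Q = ([Co^2+(aq)]^2·[Fe^2+(aq)]) / [Co^3+(aq)]^2 = 0.00028 and log Q = −3.554.
By the Nernst equation, E = +2.25 − (0.0591/2)·(−3.554) = +2.36 V.

+2.36 V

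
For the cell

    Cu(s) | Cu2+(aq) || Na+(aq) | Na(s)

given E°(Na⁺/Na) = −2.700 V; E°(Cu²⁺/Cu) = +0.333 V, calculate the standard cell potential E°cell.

By convention the left-hand electrode in cell notation is the anode (oxidation) and the right-hand electrode is the cathode (reduction).
E°cell = E°(right) − E°(left) = −2.700 − (+0.333) = −3.033 V.
The negative sign shows that, as written, the cell would require an external voltage to drive the reaction.

−3.033 V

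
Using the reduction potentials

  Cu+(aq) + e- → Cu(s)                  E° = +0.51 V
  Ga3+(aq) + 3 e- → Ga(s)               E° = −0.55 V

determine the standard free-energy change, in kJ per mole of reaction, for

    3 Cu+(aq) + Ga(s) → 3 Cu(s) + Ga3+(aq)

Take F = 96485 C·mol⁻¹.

−307 kJ/mol

In the reaction as written Cu+(aq) is reduced, so the Cu⁺/Cu couple is the cathode and Ga³⁺/Ga is the anode.
E°cell = +0.51 − (−0.55) = +1.06 V; balancing electrons gives n = 3.
ΔG° = −nFE°cell = −(3)(96485)(+1.06) J/mol = −307 kJ/mol.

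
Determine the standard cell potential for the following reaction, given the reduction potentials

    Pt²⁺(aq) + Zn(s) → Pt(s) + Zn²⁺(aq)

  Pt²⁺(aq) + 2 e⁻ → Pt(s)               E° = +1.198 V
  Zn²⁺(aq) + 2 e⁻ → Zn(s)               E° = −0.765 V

+1.963 V

Pt²⁺(aq) gains electrons, so the Pt²⁺/Pt couple is the cathode; the Zn²⁺/Zn couple is the anode.
E°cell = E°(cathode) − E°(anode) = +1.198 − (−0.765) = +1.963 V.
The positive value indicates the reaction is spontaneous as written.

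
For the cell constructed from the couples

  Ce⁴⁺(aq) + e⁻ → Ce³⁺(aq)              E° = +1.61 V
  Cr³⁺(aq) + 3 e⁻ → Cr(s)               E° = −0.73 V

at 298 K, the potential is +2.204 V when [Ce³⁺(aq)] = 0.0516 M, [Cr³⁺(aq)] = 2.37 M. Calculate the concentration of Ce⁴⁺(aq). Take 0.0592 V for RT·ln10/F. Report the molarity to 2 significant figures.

0.00035 M

The Ce⁴⁺/Ce³⁺ couple has the larger reduction potential, so it is the cathode: E°cell = +1.61 − (−0.73) = +2.34 V and n = 3.
From the Nernst equation, log Q = n(E° − E)/0.0592 = 3·(+2.34 − (+2.204))/0.0592 = 6.892.
Balancing electrons gives 3 Ce⁴⁺(aq) + Cr(s) → 3 Ce³⁺(aq) + Cr³⁺(aq); thus Q = ([Ce³⁺(aq)]^3·[Cr³⁺(aq)]) / [Ce⁴⁺(aq)]^3.
Substituting the known concentrations and solving, log [Ce⁴⁺(aq)] = −3.460 and [Ce⁴⁺(aq)] = 0.00035 M.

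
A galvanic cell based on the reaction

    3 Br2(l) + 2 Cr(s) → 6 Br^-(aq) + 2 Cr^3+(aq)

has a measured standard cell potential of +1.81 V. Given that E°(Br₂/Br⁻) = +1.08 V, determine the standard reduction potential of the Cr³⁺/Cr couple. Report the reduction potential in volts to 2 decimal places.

−0.73 V

In the reaction as written the Br₂/Br⁻ couple is reduced (cathode) and Cr³⁺/Cr is oxidized (anode), so E°cell = E°(Br₂/Br⁻) − E°(Cr³⁺/Cr).
E°(Cr³⁺/Cr) = E°(cathode) − E°cell = +1.08 − (+1.81) = −0.73 V.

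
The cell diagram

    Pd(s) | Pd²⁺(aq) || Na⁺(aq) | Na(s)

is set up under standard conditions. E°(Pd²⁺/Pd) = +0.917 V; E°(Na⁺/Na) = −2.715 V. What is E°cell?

−3.632 V

By convention the left-hand electrode in cell notation is the anode (oxidation) and the right-hand electrode is the cathode (reduction).
E°cell = E°(right) − E°(left) = −2.715 − (+0.917) = −3.632 V.
The negative sign shows that, as written, the cell would require an external voltage to drive the reaction.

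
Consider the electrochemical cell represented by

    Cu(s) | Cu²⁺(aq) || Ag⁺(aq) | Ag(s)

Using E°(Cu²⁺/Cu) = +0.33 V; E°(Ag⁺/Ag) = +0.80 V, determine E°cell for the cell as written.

By convention the left-hand electrode in cell notation is the anode (oxidation) and the right-hand electrode is the cathode (reduction).
E°cell = E°(right) − E°(left) = +0.80 − (+0.33) = +0.47 V.

+0.47 V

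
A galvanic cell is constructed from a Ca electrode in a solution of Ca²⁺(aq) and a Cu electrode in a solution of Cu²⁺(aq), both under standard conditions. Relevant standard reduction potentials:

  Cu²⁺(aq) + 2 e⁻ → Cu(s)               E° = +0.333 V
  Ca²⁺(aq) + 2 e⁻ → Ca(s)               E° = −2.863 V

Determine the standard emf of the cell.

+3.196 V

The Cu²⁺/Cu couple has the higher E°, so Cu ion is reduced (cathode) and Ca is oxidized (anode).
E°cell = E°(cathode) − E°(anode) = +0.333 − (−2.863) = +3.196 V.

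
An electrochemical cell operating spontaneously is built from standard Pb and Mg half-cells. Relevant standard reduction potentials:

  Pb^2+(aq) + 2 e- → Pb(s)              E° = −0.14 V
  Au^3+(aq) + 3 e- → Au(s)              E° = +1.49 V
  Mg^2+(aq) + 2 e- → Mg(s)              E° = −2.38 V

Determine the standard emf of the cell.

Of the two couples in this cell, the one with the more positive reduction potential is reduced at the cathode: here that is Pb²⁺/Pb (−0.14 V); Mg²⁺/Mg (−2.38 V) is the anode.
E°cell = E°(cathode) − E°(anode) = −0.14 − (−2.38) = +2.24 V.

+2.24 V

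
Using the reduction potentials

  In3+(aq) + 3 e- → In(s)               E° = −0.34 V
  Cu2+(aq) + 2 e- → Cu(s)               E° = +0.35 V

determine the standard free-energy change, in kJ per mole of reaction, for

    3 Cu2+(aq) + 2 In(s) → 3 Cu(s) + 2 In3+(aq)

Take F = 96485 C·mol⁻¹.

In the reaction as written Cu2+(aq) is reduced, so the Cu²⁺/Cu couple is the cathode and In³⁺/In is the anode.
E°cell = +0.35 − (−0.34) = +0.69 V; balancing electrons gives n = 6.
ΔG° = −nFE°cell = −(6)(96485)(+0.69) J/mol = −399 kJ/mol.

−399 kJ/mol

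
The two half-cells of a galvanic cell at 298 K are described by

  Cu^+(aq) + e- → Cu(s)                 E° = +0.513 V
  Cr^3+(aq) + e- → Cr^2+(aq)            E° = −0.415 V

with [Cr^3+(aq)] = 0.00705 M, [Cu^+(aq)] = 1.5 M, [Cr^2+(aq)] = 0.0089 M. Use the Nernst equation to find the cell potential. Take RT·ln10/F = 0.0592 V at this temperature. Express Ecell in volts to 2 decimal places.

Cu⁺/Cu is reduced (cathode, E° = +0.513 V) and Cr³⁺/Cr²⁺ is oxidized (anode).
E°cell = +0.513 − (−0.415) = +0.928 V, with n = 1 electron transferred.
For the overall reaction Cu^+(aq) + Cr^2+(aq) → Cu(s) + Cr^3+(aq), Q = [Cr^3+(aq)] / ([Cu^+(aq)]·[Cr^2+(aq)]) = 0.528, giving log Q = −0.277.
By the Nernst equation, E = +0.928 − (0.0592/1)·(−0.277) = +0.94 V.

+0.94 V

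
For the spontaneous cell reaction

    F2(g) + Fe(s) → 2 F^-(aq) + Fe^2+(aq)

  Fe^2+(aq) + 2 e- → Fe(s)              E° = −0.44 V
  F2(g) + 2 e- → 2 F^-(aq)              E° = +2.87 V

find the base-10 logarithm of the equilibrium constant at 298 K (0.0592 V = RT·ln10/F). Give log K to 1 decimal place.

log K = 111.8

The F₂/F⁻ couple is reduced (cathode); E°cell = +2.87 − (−0.44) = +3.31 V with n = 2.
At equilibrium E = 0, so log K = nE°cell / 0.0592 = (2)(+3.31) / 0.0592 = 111.8.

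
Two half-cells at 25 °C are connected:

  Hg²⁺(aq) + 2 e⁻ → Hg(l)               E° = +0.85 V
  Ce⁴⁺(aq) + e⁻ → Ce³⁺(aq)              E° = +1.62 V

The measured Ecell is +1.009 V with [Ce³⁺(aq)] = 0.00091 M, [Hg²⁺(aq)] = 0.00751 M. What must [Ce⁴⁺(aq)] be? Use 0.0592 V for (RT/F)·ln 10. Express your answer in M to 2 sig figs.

0.86 M

With Ce⁴⁺/Ce³⁺ at the cathode and Hg²⁺/Hg at the anode, E°cell = +1.62 − (+0.85) = +0.77 V (n = 2).
Since E = E° − (0.0592/n)·log Q, log Q = n(E° − E)/0.0592 = −8.074.
The balanced reaction is 2 Ce⁴⁺(aq) + Hg(l) → 2 Ce³⁺(aq) + Hg²⁺(aq), so Q = ([Ce³⁺(aq)]^2·[Hg²⁺(aq)]) / [Ce⁴⁺(aq)]^2.
Isolating [Ce⁴⁺(aq)] in Q = 10^{−8.074} yields log [Ce⁴⁺(aq)] = −0.066, i.e. 0.86 M.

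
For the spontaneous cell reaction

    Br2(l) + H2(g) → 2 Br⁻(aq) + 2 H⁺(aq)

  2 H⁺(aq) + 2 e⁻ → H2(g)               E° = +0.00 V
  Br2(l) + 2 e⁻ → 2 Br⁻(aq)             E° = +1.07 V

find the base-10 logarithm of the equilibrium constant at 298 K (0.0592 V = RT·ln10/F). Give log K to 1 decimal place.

The Br₂/Br⁻ couple is reduced (cathode); E°cell = +1.07 − (+0.00) = +1.07 V with n = 2.
At equilibrium E = 0, so log K = nE°cell / 0.0592 = (2)(+1.07) / 0.0592 = 36.1.

log K = 36.1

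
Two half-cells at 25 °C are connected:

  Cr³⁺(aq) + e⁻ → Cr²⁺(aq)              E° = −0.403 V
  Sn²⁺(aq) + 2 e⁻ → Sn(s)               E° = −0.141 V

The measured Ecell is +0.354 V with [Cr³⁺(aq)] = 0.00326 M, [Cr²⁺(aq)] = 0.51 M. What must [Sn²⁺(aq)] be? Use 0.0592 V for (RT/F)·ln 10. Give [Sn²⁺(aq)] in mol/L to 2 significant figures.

0.052 M

With Sn²⁺/Sn at the cathode and Cr³⁺/Cr²⁺ at the anode, E°cell = −0.141 − (−0.403) = +0.262 V (n = 2).
Rearranging E = E° − (0.0592/n)·log Q gives log Q = 2(+0.262 − (+0.354))/0.0592 = −3.108.
The balanced reaction is Sn²⁺(aq) + 2 Cr²⁺(aq) → Sn(s) + 2 Cr³⁺(aq), so Q = [Cr³⁺(aq)]^2 / ([Sn²⁺(aq)]·[Cr²⁺(aq)]^2).
Solving for the unknown gives log [Sn²⁺(aq)] = −1.281, so [Sn²⁺(aq)] ≈ 0.052 M.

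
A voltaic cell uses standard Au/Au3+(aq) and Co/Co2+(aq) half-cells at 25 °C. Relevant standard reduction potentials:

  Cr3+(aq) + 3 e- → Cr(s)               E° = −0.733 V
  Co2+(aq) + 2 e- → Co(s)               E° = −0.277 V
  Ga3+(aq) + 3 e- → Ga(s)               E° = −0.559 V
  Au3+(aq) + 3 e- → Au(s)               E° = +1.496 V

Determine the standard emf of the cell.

+1.773 V

The Au³⁺/Au couple has the higher E°, so Au ion is reduced (cathode) and Co is oxidized (anode).
E°cell = E°(cathode) − E°(anode) = +1.496 − (−0.277) = +1.773 V.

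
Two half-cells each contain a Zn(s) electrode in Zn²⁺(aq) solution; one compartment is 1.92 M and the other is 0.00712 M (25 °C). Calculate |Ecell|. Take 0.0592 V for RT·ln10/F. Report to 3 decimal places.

For a concentration cell E°cell = 0, since both electrodes use the same couple.
The compartment with the higher Zn²⁺(aq) concentration (1.92 M) acts as the cathode; ions are reduced there and produced at the dilute (0.00712 M) anode.
With n = 2, Ecell = −(0.0592/2)·log([dilute]/[conc]) = −(0.0592/2)·log(0.00712/1.92) = +0.072 V.

0.072 V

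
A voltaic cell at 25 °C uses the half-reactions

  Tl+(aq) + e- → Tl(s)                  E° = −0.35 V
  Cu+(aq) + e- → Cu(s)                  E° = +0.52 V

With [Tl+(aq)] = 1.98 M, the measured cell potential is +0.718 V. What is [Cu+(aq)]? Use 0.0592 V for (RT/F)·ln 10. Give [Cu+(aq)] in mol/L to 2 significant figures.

Cu⁺/Cu is the cathode (higher E°); E°cell = +0.52 − (−0.35) = +0.87 V with n = 1.
Since E = E° − (0.0592/n)·log Q, log Q = n(E° − E)/0.0592 = 2.568.
The balanced reaction is Cu+(aq) + Tl(s) → Cu(s) + Tl+(aq), so Q = [Tl+(aq)] / [Cu+(aq)].
Substituting the known concentrations and solving, log [Cu+(aq)] = −2.271 and [Cu+(aq)] = 0.0054 M.

0.0054 M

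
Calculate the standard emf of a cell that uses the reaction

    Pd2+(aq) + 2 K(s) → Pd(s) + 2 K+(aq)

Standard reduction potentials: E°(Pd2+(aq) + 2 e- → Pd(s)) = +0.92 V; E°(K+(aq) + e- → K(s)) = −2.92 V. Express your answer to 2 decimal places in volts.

+3.84 V

Pd2+(aq) gains electrons, so the Pd²⁺/Pd couple is the cathode; the K⁺/K couple is the anode.
E°cell = E°(cathode) − E°(anode) = +0.92 − (−2.92) = +3.84 V.
The positive value indicates the reaction is spontaneous as written.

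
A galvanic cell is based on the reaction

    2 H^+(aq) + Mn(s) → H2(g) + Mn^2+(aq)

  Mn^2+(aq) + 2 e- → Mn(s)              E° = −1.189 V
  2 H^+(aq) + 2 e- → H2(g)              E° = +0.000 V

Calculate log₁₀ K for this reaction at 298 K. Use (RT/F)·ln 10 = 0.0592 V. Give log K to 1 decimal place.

The 2H⁺/H₂ couple is reduced (cathode); E°cell = +0.000 − (−1.189) = +1.189 V with n = 2.
At equilibrium E = 0, so log K = nE°cell / 0.0592 = (2)(+1.189) / 0.0592 = 40.2.

log K = 40.2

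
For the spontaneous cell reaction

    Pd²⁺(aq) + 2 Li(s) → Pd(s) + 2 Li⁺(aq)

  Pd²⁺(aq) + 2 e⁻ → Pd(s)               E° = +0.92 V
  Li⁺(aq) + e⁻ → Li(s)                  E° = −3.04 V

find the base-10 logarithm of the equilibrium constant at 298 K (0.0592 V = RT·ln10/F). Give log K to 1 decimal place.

The Pd²⁺/Pd couple is reduced (cathode); E°cell = +0.92 − (−3.04) = +3.96 V with n = 2.
At equilibrium E = 0, so log K = nE°cell / 0.0592 = (2)(+3.96) / 0.0592 = 133.8.

log K = 133.8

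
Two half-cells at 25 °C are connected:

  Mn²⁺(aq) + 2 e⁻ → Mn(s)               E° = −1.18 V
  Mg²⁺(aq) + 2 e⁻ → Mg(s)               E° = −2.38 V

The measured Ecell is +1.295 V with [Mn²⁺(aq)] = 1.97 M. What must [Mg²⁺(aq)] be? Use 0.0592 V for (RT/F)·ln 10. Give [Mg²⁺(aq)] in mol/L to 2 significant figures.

The Mn²⁺/Mn couple has the larger reduction potential, so it is the cathode: E°cell = −1.18 − (−2.38) = +1.20 V and n = 2.
Rearranging E = E° − (0.0592/n)·log Q gives log Q = 2(+1.20 − (+1.295))/0.0592 = −3.209.
Balancing electrons gives Mn²⁺(aq) + Mg(s) → Mn(s) + Mg²⁺(aq); thus Q = [Mg²⁺(aq)] / [Mn²⁺(aq)].
Substituting the known concentrations and solving, log [Mg²⁺(aq)] = −2.915 and [Mg²⁺(aq)] = 0.0012 M.

0.0012 M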